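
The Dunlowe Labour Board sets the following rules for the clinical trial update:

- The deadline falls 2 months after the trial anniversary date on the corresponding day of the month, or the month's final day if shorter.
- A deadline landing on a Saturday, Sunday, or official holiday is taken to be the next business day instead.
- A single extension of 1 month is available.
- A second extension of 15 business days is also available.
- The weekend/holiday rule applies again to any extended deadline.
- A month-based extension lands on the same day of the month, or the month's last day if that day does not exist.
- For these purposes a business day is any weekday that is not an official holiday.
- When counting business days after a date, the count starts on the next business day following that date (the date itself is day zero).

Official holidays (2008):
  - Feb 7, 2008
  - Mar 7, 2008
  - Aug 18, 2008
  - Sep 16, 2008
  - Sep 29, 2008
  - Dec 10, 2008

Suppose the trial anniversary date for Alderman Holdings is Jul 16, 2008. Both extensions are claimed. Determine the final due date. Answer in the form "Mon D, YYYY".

2 months from Jul 16, 2008 is Sep 16, 2008.
Because Sep 16, 2008 is a listed holiday, the deadline becomes Sep 17, 2008 (Wednesday).
The 1 month extension carries Sep 17, 2008 to Oct 17, 2008.
Oct 17, 2008 (Friday) is already a business day.
Applying the 15-business-day extension: 15 business days after Oct 17, 2008 is Nov 7, 2008.
Since Nov 7, 2008 is a Friday and not a holiday, the date is unchanged.
Final deadline: Nov 7, 2008.

Nov 7, 2008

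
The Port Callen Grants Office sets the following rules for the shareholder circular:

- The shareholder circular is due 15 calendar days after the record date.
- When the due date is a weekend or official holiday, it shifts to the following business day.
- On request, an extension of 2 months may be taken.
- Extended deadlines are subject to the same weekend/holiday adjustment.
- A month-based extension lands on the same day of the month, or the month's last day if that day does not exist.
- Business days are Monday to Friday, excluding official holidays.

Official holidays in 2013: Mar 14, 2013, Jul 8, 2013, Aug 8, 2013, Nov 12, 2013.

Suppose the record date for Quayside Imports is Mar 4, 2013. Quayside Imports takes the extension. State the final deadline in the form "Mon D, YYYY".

Adding 15 calendar days to Mar 4, 2013 gives Mar 19, 2013.
Mar 19, 2013 falls on a Tuesday, which is a business day, so no adjustment is needed.
Add 2 months to Mar 19, 2013: May 19, 2013.
May 19, 2013 is a Sunday; the next business day is May 20, 2013 (Monday).
Deadline: May 20, 2013.

May 20, 2013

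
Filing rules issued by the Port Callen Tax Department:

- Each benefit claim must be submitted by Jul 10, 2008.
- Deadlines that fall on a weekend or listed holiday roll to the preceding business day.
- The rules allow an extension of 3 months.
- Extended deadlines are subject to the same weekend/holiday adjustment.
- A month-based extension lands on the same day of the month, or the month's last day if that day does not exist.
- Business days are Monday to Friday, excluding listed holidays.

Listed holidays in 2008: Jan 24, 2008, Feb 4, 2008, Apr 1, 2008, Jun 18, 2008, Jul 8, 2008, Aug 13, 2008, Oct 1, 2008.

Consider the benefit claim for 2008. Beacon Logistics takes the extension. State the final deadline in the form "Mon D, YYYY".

The statutory due date is Jul 10, 2008.
Jul 10, 2008 falls on a Thursday, which is a business day, so no adjustment is needed.
The 3 months extension carries Jul 10, 2008 to Oct 10, 2008.
Oct 10, 2008 is a Friday and not a listed holiday, so it stands.
The final due date is Oct 10, 2008.

Oct 10, 2008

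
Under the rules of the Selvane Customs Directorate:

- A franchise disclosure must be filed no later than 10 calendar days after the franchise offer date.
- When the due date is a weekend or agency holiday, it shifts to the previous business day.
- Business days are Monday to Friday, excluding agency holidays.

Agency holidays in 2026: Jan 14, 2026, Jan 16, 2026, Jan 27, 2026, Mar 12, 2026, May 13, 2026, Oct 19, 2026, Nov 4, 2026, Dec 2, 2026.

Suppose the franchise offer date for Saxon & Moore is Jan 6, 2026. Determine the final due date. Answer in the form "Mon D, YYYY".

Jan 15, 2026

Trigger date Jan 6, 2026 + 10 calendar days = Jan 16, 2026.
Jan 16, 2026 falls on a listed holiday. Rolling to the preceding business day gives Jan 15, 2026, a Thursday.
Deadline: Jan 15, 2026.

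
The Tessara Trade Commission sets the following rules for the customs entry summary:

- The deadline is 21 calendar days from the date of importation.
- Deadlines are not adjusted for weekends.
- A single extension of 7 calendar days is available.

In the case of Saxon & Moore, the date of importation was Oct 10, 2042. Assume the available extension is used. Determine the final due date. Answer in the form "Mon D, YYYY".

Nov 7, 2042

Trigger date Oct 10, 2042 + 21 calendar days = Oct 31, 2042.
Oct 31, 2042 falls on a Friday. The rules make no weekend/holiday allowance, so it remains Oct 31, 2042.
The 7-calendar-day extension moves the deadline from Oct 31, 2042 to Nov 7, 2042.
Nov 7, 2042 falls on a Friday. The rules make no weekend/holiday allowance, so it remains Nov 7, 2042.
The final due date is Nov 7, 2042.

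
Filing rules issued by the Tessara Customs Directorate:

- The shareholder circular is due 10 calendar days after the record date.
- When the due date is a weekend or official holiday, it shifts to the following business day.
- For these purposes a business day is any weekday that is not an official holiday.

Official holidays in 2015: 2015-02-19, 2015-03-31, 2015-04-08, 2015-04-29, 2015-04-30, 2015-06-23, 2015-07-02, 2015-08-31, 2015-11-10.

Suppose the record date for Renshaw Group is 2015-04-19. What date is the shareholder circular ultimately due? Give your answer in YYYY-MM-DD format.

2015-05-01

10 calendar days after 2015-04-19 is 2015-04-29.
2015-04-29 is a listed holiday, so it moves to the next business day, 2015-05-01 (Friday).
The final due date is 2015-05-01.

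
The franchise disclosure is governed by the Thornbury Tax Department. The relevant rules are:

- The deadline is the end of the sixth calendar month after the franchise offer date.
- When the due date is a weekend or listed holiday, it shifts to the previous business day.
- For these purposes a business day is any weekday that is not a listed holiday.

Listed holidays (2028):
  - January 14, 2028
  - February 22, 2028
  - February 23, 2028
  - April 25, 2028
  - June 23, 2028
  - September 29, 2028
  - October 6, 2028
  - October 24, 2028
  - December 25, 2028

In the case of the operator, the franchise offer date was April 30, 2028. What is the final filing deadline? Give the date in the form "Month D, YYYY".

The sixth month after April 30, 2028 is October 2028, whose last day is October 31, 2028.
Since October 31, 2028 is a Tuesday and not a holiday, the date is unchanged.
Final deadline: October 31, 2028.

October 31, 2028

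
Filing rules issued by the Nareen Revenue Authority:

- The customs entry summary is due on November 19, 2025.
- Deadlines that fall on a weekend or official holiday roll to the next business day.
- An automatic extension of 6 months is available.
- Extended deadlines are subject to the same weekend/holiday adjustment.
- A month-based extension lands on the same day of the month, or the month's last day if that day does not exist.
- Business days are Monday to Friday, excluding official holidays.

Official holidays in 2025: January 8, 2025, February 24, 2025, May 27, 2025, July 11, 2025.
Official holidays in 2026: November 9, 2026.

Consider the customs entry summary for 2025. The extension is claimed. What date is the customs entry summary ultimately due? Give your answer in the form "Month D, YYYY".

Start from the fixed due date, November 19, 2025.
Since November 19, 2025 is a Wednesday and not a holiday, the date is unchanged.
Applying the 6 months extension: 6 months after November 19, 2025 is May 19, 2026.
May 19, 2026 is a Tuesday and not a listed holiday, so it stands.
Final deadline: May 19, 2026.

May 19, 2026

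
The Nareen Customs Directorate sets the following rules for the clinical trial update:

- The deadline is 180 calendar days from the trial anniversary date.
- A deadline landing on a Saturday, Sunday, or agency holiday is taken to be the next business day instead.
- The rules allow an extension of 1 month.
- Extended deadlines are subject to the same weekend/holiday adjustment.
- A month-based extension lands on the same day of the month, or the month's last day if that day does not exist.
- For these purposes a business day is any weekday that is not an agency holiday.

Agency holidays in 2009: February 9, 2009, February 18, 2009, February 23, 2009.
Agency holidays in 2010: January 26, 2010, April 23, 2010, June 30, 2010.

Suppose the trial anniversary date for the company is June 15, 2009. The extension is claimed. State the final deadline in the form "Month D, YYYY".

January 14, 2010

From June 15, 2009, 180 calendar days later is December 12, 2009.
December 12, 2009 is a Saturday, so it moves to the next business day, December 14, 2009 (Monday).
The 1 month extension carries December 14, 2009 to January 14, 2010.
January 14, 2010 is a Thursday and not a listed holiday, so it stands.
The final due date is January 14, 2010.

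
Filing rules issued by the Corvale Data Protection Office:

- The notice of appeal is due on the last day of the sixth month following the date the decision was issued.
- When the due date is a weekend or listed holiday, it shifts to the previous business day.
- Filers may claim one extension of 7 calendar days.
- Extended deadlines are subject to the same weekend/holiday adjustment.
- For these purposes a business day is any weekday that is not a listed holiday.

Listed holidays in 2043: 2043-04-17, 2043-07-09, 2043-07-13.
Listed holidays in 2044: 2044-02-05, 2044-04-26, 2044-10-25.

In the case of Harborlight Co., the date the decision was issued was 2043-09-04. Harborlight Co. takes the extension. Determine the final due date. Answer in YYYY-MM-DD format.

6 months after 2043-09-04 is March 2044; that month ends on 2044-03-31.
Since 2044-03-31 is a Thursday and not a holiday, the date is unchanged.
With the 7-day extension, 2044-03-31 becomes 2044-04-07.
2044-04-07 falls on a Thursday, which is a business day, so no adjustment is needed.
The final due date is 2044-04-07.

2044-04-07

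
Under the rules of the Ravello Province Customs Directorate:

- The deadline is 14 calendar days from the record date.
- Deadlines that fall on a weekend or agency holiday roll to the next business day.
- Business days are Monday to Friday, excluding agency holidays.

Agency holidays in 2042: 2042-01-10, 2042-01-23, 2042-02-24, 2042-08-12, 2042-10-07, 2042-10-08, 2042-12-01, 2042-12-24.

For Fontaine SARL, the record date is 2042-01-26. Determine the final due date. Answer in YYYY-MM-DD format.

2042-02-10

Adding 14 calendar days to 2042-01-26 gives 2042-02-09.
Because 2042-02-09 is a Sunday, the deadline becomes 2042-02-10 (Monday).
So the filing is due 2042-02-10.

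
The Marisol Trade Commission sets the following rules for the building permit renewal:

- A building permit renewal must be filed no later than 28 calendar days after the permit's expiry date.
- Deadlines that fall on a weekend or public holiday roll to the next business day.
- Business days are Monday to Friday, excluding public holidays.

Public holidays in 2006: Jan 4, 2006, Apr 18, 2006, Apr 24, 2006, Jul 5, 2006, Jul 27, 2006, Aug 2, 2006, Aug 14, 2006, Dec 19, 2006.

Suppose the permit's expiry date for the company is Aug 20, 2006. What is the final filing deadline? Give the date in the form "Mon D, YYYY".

From Aug 20, 2006, 28 calendar days later is Sep 17, 2006.
Sep 17, 2006 is a Sunday; the next business day is Sep 18, 2006 (Monday).
Final deadline: Sep 18, 2006.

Sep 18, 2006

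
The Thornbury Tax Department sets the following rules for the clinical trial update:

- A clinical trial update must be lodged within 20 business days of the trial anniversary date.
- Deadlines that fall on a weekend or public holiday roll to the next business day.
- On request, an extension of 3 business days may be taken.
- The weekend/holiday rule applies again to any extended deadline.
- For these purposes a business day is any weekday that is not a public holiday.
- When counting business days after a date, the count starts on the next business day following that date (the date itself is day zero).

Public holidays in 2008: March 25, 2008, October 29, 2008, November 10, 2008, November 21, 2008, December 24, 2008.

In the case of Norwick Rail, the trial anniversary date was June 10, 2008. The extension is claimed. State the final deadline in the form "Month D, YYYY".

July 11, 2008

Starting the day after June 10, 2008 and counting 20 business days lands on July 8, 2008.
July 8, 2008 (Tuesday) is already a business day.
The 3-business-day extension runs from July 8, 2008 to July 11, 2008.
July 11, 2008 is a Friday and not a listed holiday, so it stands.
Deadline: July 11, 2008.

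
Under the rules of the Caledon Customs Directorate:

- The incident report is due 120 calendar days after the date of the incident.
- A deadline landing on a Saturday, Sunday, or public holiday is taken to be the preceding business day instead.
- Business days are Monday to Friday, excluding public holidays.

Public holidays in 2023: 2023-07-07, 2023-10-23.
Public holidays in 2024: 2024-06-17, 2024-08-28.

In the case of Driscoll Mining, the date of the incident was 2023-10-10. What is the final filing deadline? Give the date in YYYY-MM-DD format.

2024-02-07

Trigger date 2023-10-10 + 120 calendar days = 2024-02-07.
2024-02-07 falls on a Wednesday, which is a business day, so no adjustment is needed.
So the filing is due 2024-02-07.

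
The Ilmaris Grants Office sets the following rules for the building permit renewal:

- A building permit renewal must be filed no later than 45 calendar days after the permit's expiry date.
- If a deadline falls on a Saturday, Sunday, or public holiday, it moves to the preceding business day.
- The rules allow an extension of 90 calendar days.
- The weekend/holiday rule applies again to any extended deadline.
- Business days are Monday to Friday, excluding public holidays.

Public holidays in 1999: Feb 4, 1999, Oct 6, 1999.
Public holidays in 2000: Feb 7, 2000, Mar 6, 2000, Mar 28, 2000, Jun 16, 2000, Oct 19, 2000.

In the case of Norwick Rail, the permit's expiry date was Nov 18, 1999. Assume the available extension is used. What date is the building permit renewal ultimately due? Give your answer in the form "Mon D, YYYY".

45 calendar days after Nov 18, 1999 is Jan 2, 2000.
Jan 2, 2000 falls on a Sunday. Rolling to the preceding business day gives Dec 31, 1999, a Friday.
Applying the 90-calendar-day extension: Dec 31, 1999 + 90 days = Mar 30, 2000.
Mar 30, 2000 (Thursday) is already a business day.
Final deadline: Mar 30, 2000.

Mar 30, 2000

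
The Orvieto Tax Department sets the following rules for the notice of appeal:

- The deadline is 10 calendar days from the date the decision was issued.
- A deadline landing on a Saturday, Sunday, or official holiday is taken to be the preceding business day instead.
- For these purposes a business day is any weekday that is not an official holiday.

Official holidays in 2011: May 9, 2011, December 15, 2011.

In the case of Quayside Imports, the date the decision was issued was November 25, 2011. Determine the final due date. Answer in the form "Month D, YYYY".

December 5, 2011

Adding 10 calendar days to November 25, 2011 gives December 5, 2011.
December 5, 2011 (Monday) is already a business day.
The final due date is December 5, 2011.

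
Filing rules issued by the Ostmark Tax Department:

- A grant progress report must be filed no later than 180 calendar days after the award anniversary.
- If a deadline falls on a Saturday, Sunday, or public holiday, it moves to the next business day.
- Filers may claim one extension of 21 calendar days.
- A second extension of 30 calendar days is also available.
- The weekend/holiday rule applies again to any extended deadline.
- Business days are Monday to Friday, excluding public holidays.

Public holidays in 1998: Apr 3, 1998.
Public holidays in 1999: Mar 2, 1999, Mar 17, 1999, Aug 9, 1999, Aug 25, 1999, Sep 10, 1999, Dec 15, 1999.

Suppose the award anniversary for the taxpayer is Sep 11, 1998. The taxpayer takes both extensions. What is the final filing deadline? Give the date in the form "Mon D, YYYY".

Apr 30, 1999

Adding 180 calendar days to Sep 11, 1998 gives Mar 10, 1999.
Mar 10, 1999 (Wednesday) is already a business day.
With the 21-day extension, Mar 10, 1999 becomes Mar 31, 1999.
Mar 31, 1999 (Wednesday) is already a business day.
With the 30-day extension, Mar 31, 1999 becomes Apr 30, 1999.
Apr 30, 1999 is a Friday and not a listed holiday, so it stands.
So the filing is due Apr 30, 1999.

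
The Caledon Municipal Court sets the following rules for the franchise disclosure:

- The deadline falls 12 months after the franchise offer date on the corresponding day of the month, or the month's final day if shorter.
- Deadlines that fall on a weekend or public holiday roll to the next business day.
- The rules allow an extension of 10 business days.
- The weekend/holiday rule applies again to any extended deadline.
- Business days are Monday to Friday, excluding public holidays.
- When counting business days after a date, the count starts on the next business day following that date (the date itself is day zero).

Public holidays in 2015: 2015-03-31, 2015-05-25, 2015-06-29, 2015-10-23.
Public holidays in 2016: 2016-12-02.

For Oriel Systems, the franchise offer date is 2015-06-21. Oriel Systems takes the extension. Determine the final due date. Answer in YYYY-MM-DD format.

2016-07-05

Moving 12 months forward from 2015-06-21 on the corresponding day gives 2016-06-21.
2016-06-21 is a Tuesday and not a listed holiday, so it stands.
Counting 10 further business days from 2016-06-21 reaches 2016-07-05.
2016-07-05 falls on a Tuesday, which is a business day, so no adjustment is needed.
The final due date is 2016-07-05.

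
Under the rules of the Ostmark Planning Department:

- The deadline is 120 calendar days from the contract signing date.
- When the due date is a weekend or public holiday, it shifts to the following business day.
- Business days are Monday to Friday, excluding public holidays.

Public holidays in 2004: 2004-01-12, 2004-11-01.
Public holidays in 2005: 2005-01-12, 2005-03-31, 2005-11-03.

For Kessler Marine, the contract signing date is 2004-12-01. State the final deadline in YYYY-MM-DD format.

2005-04-01

From 2004-12-01, 120 calendar days later is 2005-03-31.
2005-03-31 falls on a listed holiday. Rolling to the next business day gives 2005-04-01, a Friday.
So the filing is due 2005-04-01.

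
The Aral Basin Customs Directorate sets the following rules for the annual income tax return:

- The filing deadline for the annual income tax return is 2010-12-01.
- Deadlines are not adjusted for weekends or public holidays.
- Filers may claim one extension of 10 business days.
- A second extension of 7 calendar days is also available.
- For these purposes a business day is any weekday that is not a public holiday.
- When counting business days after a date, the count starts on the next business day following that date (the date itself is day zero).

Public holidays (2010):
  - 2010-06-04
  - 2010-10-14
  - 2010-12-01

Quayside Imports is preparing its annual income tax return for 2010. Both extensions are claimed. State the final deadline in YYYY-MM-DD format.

The statutory due date is 2010-12-01.
2010-12-01 falls on a Wednesday. The rules make no weekend/holiday allowance, so it remains 2010-12-01.
Applying the 10-business-day extension: 10 business days after 2010-12-01 is 2010-12-15.
2010-12-15 is a Wednesday; no weekend or holiday adjustment applies.
The 7-calendar-day extension moves the deadline from 2010-12-15 to 2010-12-22.
No adjustment is made for weekends or holidays, so 2010-12-22 stands.
The final due date is 2010-12-22.

2010-12-22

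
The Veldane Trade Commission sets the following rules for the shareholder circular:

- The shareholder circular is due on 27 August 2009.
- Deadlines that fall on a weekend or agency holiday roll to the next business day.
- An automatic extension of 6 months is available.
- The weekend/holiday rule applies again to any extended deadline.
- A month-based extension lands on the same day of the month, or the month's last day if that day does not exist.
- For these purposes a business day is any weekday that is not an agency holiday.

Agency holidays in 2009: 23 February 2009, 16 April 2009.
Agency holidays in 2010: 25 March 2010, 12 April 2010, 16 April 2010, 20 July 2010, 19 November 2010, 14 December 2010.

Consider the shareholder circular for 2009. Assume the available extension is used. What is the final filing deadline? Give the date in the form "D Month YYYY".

1 March 2010

The stated deadline is 27 August 2009.
27 August 2009 falls on a Thursday, which is a business day, so no adjustment is needed.
Applying the 6 months extension: 6 months after 27 August 2009 is 27 February 2010.
27 February 2010 is a Saturday, so it moves to the next business day, 1 March 2010 (Monday).
Deadline: 1 March 2010.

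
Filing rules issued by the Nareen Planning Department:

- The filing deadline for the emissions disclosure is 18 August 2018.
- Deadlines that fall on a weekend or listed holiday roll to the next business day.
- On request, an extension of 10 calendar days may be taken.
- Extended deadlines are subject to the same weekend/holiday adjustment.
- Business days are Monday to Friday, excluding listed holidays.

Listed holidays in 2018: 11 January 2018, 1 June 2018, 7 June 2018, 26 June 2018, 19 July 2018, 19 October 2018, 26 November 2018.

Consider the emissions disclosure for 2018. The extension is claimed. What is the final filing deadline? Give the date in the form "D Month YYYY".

The statutory due date is 18 August 2018.
Because 18 August 2018 is a Saturday, the deadline becomes 20 August 2018 (Monday).
With the 10-day extension, 20 August 2018 becomes 30 August 2018.
30 August 2018 is a Thursday and not a listed holiday, so it stands.
Deadline: 30 August 2018.

30 August 2018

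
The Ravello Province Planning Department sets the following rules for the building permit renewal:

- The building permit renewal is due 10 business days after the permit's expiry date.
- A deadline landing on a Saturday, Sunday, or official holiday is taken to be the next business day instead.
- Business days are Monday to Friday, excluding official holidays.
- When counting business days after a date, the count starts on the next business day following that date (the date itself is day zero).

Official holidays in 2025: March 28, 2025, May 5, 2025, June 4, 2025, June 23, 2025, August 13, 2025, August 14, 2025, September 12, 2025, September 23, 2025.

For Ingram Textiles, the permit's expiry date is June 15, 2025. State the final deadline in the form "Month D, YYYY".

June 30, 2025

Counting 10 business days after June 15, 2025 (skipping weekends and listed holidays) reaches June 30, 2025.
Since June 30, 2025 is a Monday and not a holiday, the date is unchanged.
Final deadline: June 30, 2025.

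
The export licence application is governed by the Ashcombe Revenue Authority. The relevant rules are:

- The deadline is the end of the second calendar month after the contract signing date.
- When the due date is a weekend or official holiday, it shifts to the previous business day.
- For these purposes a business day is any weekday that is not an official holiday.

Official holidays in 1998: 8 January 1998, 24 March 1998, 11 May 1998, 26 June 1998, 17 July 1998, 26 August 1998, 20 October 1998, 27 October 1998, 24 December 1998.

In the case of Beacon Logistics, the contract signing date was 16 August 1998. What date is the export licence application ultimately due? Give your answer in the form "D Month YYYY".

30 October 1998

The second month after 16 August 1998 is October 1998, whose last day is 31 October 1998.
31 October 1998 is a Saturday; the preceding business day is 30 October 1998 (Friday).
So the filing is due 30 October 1998.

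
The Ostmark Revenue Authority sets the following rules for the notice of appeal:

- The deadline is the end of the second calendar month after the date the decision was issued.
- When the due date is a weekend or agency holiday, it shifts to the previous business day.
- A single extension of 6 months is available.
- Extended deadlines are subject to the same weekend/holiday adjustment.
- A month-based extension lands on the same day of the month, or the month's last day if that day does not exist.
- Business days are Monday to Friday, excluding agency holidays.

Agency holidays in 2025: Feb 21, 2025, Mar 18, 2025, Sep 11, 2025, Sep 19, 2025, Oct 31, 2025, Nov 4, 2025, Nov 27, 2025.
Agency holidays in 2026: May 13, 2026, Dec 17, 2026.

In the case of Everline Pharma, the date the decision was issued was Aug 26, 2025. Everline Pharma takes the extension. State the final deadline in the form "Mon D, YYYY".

Apr 30, 2026

The second month after Aug 26, 2025 is October 2025, whose last day is Oct 31, 2025.
Oct 31, 2025 is a listed holiday; the preceding business day is Oct 30, 2025 (Thursday).
Applying the 6 months extension: 6 months after Oct 30, 2025 is Apr 30, 2026.
Apr 30, 2026 is a Thursday and not a listed holiday, so it stands.
Final deadline: Apr 30, 2026.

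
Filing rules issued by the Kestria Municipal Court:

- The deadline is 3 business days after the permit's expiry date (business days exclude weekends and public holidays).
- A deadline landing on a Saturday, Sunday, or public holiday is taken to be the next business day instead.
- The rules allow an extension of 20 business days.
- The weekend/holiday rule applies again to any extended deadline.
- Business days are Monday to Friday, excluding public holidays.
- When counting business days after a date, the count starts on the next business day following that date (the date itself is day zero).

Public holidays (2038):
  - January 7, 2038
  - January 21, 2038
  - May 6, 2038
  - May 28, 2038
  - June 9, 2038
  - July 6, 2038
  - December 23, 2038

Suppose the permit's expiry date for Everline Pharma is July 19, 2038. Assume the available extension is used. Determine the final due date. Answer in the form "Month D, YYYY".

August 19, 2038

3 business days after July 19, 2038, excluding weekends and holidays, is July 22, 2038.
Since July 22, 2038 is a Thursday and not a holiday, the date is unchanged.
The 20-business-day extension runs from July 22, 2038 to August 19, 2038.
Since August 19, 2038 is a Thursday and not a holiday, the date is unchanged.
The final due date is August 19, 2038.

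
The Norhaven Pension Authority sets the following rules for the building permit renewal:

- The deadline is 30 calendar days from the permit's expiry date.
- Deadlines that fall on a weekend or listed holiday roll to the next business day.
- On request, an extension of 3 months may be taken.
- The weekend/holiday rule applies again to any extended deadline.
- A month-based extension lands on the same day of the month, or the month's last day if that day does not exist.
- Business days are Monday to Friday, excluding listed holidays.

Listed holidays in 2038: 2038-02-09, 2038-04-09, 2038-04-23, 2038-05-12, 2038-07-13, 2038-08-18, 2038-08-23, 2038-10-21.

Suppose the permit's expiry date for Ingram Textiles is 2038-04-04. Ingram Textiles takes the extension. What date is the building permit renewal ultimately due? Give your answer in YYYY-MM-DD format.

Trigger date 2038-04-04 + 30 calendar days = 2038-05-04.
2038-05-04 falls on a Tuesday, which is a business day, so no adjustment is needed.
The 3 months extension carries 2038-05-04 to 2038-08-04.
2038-08-04 falls on a Wednesday, which is a business day, so no adjustment is needed.
Final deadline: 2038-08-04.

2038-08-04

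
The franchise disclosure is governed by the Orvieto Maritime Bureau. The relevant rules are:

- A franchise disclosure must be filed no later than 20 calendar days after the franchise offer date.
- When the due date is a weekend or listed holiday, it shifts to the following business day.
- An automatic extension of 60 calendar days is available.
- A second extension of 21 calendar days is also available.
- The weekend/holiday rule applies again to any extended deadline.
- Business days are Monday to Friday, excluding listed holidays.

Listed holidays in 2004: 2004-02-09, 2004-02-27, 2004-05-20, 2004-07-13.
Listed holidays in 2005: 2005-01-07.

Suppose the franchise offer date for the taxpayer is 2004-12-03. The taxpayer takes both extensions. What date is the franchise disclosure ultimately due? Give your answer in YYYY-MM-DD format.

20 calendar days after 2004-12-03 is 2004-12-23.
Since 2004-12-23 is a Thursday and not a holiday, the date is unchanged.
Add the 60 calendar-day extension to 2004-12-23: 2005-02-21.
2005-02-21 (Monday) is already a business day.
Add the 21 calendar-day extension to 2005-02-21: 2005-03-14.
2005-03-14 is a Monday and not a listed holiday, so it stands.
The final due date is 2005-03-14.

2005-03-14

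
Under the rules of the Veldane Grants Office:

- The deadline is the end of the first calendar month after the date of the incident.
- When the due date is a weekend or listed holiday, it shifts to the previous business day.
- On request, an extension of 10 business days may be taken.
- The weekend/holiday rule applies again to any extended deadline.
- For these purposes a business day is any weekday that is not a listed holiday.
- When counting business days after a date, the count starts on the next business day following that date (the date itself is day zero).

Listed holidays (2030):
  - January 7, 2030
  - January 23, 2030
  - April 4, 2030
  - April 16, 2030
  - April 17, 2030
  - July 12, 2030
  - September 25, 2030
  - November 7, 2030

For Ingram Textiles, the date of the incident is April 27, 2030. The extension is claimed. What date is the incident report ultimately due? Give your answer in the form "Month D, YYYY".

1 month after April 27, 2030 is May 2030; that month ends on May 31, 2030.
Since May 31, 2030 is a Friday and not a holiday, the date is unchanged.
The 10-business-day extension runs from May 31, 2030 to June 14, 2030.
Since June 14, 2030 is a Friday and not a holiday, the date is unchanged.
So the filing is due June 14, 2030.

June 14, 2030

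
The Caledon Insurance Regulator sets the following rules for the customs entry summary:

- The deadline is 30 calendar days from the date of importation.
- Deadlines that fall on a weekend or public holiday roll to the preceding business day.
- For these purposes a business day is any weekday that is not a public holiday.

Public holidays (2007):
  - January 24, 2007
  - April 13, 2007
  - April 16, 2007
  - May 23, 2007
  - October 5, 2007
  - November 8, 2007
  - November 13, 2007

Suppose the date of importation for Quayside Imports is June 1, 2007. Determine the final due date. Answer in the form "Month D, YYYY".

June 29, 2007

Trigger date June 1, 2007 + 30 calendar days = July 1, 2007.
July 1, 2007 falls on a Sunday. Rolling to the preceding business day gives June 29, 2007, a Friday.
Deadline: June 29, 2007.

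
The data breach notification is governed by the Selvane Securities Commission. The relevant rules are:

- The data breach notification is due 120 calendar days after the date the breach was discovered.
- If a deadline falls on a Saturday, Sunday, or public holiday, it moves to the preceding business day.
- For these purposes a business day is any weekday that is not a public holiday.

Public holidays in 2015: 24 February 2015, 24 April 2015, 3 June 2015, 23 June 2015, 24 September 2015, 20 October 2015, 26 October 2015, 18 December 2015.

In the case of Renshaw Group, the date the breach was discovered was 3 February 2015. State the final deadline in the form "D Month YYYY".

2 June 2015

Trigger date 3 February 2015 + 120 calendar days = 3 June 2015.
3 June 2015 is a listed holiday; the preceding business day is 2 June 2015 (Tuesday).
Final deadline: 2 June 2015.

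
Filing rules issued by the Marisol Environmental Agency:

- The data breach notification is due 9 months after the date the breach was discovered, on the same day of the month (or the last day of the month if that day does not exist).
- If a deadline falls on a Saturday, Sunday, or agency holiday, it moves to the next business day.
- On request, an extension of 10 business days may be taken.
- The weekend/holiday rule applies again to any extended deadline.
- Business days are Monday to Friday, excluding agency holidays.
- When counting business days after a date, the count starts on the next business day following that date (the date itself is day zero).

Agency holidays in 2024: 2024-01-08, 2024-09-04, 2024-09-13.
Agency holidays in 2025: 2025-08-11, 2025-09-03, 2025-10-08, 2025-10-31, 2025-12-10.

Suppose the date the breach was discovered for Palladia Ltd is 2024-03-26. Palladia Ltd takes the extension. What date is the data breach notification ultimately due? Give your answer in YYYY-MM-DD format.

2025-01-09

Moving 9 months forward from 2024-03-26 on the corresponding day gives 2024-12-26.
Since 2024-12-26 is a Thursday and not a holiday, the date is unchanged.
Applying the 10-business-day extension: 10 business days after 2024-12-26 is 2025-01-09.
2025-01-09 falls on a Thursday, which is a business day, so no adjustment is needed.
The final due date is 2025-01-09.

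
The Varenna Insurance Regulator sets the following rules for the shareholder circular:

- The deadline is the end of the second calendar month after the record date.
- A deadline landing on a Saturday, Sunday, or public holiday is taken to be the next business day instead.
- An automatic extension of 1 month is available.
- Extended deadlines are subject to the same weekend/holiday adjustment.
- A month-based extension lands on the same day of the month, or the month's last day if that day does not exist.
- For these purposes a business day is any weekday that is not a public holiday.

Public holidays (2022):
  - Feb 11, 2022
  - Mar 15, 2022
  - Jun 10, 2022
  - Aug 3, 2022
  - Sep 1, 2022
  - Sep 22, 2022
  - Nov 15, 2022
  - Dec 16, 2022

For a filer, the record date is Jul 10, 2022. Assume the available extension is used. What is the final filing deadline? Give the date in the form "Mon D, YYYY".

2 months after Jul 10, 2022 is September 2022; that month ends on Sep 30, 2022.
Since Sep 30, 2022 is a Friday and not a holiday, the date is unchanged.
Applying the 1 month extension: 1 month after Sep 30, 2022 is Oct 30, 2022.
Oct 30, 2022 is a Sunday, so it moves to the next business day, Oct 31, 2022 (Monday).
The final due date is Oct 31, 2022.

Oct 31, 2022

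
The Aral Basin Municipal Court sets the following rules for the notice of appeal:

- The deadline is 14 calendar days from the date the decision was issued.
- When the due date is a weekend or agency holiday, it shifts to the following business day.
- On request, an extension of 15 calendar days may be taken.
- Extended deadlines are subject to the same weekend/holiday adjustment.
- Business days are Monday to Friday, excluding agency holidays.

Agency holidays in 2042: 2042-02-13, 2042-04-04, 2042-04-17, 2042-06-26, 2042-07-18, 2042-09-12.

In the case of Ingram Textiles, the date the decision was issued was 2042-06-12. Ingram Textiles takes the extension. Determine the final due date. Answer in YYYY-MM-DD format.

Trigger date 2042-06-12 + 14 calendar days = 2042-06-26.
Because 2042-06-26 is a listed holiday, the deadline becomes 2042-06-27 (Friday).
The 15-calendar-day extension moves the deadline from 2042-06-27 to 2042-07-12.
Because 2042-07-12 is a Saturday, the deadline becomes 2042-07-14 (Monday).
Final deadline: 2042-07-14.

2042-07-14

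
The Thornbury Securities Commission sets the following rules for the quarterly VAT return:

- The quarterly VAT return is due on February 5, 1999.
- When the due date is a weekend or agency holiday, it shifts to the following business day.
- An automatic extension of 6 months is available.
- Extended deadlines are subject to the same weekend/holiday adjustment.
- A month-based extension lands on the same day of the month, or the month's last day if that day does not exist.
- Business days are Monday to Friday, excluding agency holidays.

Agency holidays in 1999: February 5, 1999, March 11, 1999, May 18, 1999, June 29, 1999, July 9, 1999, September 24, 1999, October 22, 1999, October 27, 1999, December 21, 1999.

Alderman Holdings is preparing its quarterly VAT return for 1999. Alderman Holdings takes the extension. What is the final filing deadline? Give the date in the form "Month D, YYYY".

August 9, 1999

The stated deadline is February 5, 1999.
February 5, 1999 is a listed holiday, so it moves to the next business day, February 8, 1999 (Monday).
The 6 months extension carries February 8, 1999 to August 8, 1999.
Because August 8, 1999 is a Sunday, the deadline becomes August 9, 1999 (Monday).
Deadline: August 9, 1999.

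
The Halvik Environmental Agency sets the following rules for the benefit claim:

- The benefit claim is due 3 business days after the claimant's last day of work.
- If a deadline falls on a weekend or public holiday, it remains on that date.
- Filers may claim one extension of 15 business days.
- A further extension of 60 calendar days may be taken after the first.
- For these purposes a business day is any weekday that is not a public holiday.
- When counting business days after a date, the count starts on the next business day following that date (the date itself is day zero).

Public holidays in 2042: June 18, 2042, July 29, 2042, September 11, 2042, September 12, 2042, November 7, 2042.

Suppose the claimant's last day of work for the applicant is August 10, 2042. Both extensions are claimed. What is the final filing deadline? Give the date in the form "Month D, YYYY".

November 2, 2042

Starting the day after August 10, 2042 and counting 3 business days lands on August 13, 2042.
No adjustment is made for weekends or holidays, so August 13, 2042 stands.
Applying the 15-business-day extension: 15 business days after August 13, 2042 is September 3, 2042.
September 3, 2042 falls on a Wednesday. The rules make no weekend/holiday allowance, so it remains September 3, 2042.
Add the 60 calendar-day extension to September 3, 2042: November 2, 2042.
November 2, 2042 falls on a Sunday. The rules make no weekend/holiday allowance, so it remains November 2, 2042.
So the filing is due November 2, 2042.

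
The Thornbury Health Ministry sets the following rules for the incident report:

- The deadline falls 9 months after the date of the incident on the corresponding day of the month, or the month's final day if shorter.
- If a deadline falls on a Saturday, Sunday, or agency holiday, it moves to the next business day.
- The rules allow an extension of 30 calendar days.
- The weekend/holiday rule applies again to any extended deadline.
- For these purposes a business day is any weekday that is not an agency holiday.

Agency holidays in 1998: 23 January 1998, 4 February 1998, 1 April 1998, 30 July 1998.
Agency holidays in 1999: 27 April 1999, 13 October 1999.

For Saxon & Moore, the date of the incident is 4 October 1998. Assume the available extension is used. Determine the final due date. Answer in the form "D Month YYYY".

4 August 1999

9 months from 4 October 1998 is 4 July 1999.
4 July 1999 is a Sunday; the next business day is 5 July 1999 (Monday).
With the 30-day extension, 5 July 1999 becomes 4 August 1999.
Since 4 August 1999 is a Wednesday and not a holiday, the date is unchanged.
The final due date is 4 August 1999.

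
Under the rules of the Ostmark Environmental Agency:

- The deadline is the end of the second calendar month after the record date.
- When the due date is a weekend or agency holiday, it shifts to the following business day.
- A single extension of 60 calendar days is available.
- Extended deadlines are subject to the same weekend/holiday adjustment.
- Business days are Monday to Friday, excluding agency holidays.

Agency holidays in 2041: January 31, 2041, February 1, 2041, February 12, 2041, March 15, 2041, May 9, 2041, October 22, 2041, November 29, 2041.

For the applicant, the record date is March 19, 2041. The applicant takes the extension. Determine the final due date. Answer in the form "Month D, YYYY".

2 months after March 19, 2041 falls in May 2041; the last day of that month is May 31, 2041.
May 31, 2041 is a Friday and not a listed holiday, so it stands.
Applying the 60-calendar-day extension: May 31, 2041 + 60 days = July 30, 2041.
July 30, 2041 is a Tuesday and not a listed holiday, so it stands.
Deadline: July 30, 2041.

July 30, 2041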